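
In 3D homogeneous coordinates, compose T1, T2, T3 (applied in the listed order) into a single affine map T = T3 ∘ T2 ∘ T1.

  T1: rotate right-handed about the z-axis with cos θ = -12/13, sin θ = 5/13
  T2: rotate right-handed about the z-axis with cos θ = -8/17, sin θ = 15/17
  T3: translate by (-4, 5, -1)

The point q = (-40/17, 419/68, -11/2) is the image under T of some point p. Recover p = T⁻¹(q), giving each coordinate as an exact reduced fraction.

p = (-1, 7/4, -9/2)

T1 = [-12/13 -5/13 0 0; 5/13 -12/13 0 0; 0 0 1 0; 0 0 0 1]
T2·T1 = [21/221 220/221 0 0; -220/221 21/221 0 0; 0 0 1 0; 0 0 0 1]
T3·…·T1 = [21/221 220/221 0 -4; -220/221 21/221 0 5; 0 0 1 -1; 0 0 0 1]
det M = 1; M⁻¹ = [21/221 -220/221 0 1184/221; 220/221 21/221 0 775/221; 0 0 1 1; 0 0 0 1]
M⁻¹ · (-40/17, 419/68, -11/2)ᵀ = (-1, 7/4, -9/2)ᵀ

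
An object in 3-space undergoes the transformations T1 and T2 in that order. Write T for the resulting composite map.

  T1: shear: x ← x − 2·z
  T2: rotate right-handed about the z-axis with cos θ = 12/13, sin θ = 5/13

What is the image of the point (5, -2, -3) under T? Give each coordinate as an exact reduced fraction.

T(p) = (142/13, 31/13, -3)

T1 shear: x ← x − 2·z: (5, -2, -3) → (11, -2, -3)
T2 rotate right-handed about the z-axis with cos θ = 12/13, sin θ = 5/13: (11, -2, -3) → (142/13, 31/13, -3)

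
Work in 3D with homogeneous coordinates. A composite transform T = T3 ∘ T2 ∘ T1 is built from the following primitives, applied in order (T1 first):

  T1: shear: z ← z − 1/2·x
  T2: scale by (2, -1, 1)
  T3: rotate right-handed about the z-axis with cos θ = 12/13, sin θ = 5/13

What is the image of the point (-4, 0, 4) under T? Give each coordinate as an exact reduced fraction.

T(p) = (-96/13, -40/13, 6)

T1 shear: z ← z − 1/2·x: (-4, 0, 4) → (-4, 0, 6)
T2 scale by (2, -1, 1): (-4, 0, 6) → (-8, 0, 6)
T3 rotate right-handed about the z-axis with cos θ = 12/13, sin θ = 5/13: (-8, 0, 6) → (-96/13, -40/13, 6)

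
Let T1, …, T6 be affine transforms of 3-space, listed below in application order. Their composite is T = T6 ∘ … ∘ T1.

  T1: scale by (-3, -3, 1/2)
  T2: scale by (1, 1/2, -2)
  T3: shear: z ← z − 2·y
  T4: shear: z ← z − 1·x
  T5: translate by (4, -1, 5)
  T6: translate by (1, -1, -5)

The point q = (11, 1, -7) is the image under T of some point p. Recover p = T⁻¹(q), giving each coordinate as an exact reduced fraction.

p = (-2, -2, -5)

T1 = [-3 0 0 0; 0 -3 0 0; 0 0 1/2 0; 0 0 0 1]
T2·T1 = [-3 0 0 0; 0 -3/2 0 0; 0 0 -1 0; 0 0 0 1]
T3·…·T1 = [-3 0 0 0; 0 -3/2 0 0; 0 3 -1 0; 0 0 0 1]
T4·…·T1 = [-3 0 0 0; 0 -3/2 0 0; 3 3 -1 0; 0 0 0 1]
T5·…·T1 = [-3 0 0 4; 0 -3/2 0 -1; 3 3 -1 5; 0 0 0 1]
T6·…·T1 = [-3 0 0 5; 0 -3/2 0 -2; 3 3 -1 0; 0 0 0 1]
det M = -9/2; M⁻¹ = [-1/3 0 0 5/3; 0 -2/3 0 -4/3; -1 -2 -1 1; 0 0 0 1]
M⁻¹ · (11, 1, -7)ᵀ = (-2, -2, -5)ᵀ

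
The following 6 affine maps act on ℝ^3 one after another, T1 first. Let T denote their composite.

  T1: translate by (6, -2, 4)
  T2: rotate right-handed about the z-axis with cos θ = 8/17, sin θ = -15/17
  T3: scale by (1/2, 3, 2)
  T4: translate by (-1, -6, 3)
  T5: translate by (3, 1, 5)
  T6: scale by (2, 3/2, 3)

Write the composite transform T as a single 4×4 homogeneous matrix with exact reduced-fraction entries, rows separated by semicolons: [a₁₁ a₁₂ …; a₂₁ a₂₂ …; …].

T = [8/17 15/17 0 86/17; -135/34 36/17 0 -1209/34; 0 0 6 48; 0 0 0 1]

T1 = [1 0 0 6; 0 1 0 -2; 0 0 1 4; 0 0 0 1]
T2·T1 = [8/17 15/17 0 18/17; -15/17 8/17 0 -106/17; 0 0 1 4; 0 0 0 1]
T3·…·T1 = [4/17 15/34 0 9/17; -45/17 24/17 0 -318/17; 0 0 2 8; 0 0 0 1]
T4·…·T1 = [4/17 15/34 0 -8/17; -45/17 24/17 0 -420/17; 0 0 2 11; 0 0 0 1]
T5·…·T1 = [4/17 15/34 0 43/17; -45/17 24/17 0 -403/17; 0 0 2 16; 0 0 0 1]
T6·…·T1 = [8/17 15/17 0 86/17; -135/34 36/17 0 -1209/34; 0 0 6 48; 0 0 0 1]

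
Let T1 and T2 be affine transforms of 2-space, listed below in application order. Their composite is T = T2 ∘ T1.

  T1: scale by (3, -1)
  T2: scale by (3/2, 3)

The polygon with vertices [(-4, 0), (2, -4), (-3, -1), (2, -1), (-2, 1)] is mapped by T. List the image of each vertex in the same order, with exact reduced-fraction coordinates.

T1 scale by (3, -1): (-4, 0) → (-12, 0); (2, -4) → (6, 4); (-3, -1) → (-9, 1); (2, -1) → (6, 1); (-2, 1) → (-6, -1)
T2 scale by (3/2, 3): (-12, 0) → (-18, 0); (6, 4) → (9, 12); (-9, 1) → (-27/2, 3); (6, 1) → (9, 3); (-6, -1) → (-9, -3)

image vertices: (-18, 0), (9, 12), (-27/2, 3), (9, 3), (-9, -3)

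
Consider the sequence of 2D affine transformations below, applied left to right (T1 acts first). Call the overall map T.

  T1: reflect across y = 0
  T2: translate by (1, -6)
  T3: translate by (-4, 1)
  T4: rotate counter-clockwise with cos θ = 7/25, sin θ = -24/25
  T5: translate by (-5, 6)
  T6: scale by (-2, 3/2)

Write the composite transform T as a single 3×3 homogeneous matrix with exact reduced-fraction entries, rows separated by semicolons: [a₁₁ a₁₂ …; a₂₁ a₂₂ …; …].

T = [-14/25 48/25 532/25; -36/25 -21/50 561/50; 0 0 1]

T1 = [1 0 0; 0 -1 0; 0 0 1]
T2·T1 = [1 0 1; 0 -1 -6; 0 0 1]
T3·…·T1 = [1 0 -3; 0 -1 -5; 0 0 1]
T4·…·T1 = [7/25 -24/25 -141/25; -24/25 -7/25 37/25; 0 0 1]
T5·…·T1 = [7/25 -24/25 -266/25; -24/25 -7/25 187/25; 0 0 1]
T6·…·T1 = [-14/25 48/25 532/25; -36/25 -21/50 561/50; 0 0 1]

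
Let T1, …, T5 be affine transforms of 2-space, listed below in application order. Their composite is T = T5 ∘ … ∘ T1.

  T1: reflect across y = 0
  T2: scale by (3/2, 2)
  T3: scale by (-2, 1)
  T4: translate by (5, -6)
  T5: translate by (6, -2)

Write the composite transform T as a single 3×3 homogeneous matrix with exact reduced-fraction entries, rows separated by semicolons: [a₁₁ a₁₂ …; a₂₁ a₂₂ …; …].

T1 = [1 0 0; 0 -1 0; 0 0 1]
T2·T1 = [3/2 0 0; 0 -2 0; 0 0 1]
T3·…·T1 = [-3 0 0; 0 -2 0; 0 0 1]
T4·…·T1 = [-3 0 5; 0 -2 -6; 0 0 1]
T5·…·T1 = [-3 0 11; 0 -2 -8; 0 0 1]

T = [-3 0 11; 0 -2 -8; 0 0 1]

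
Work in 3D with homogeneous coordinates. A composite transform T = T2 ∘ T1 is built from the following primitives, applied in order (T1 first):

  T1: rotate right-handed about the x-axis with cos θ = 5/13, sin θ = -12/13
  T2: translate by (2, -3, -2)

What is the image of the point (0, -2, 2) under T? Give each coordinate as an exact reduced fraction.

T1 rotate right-handed about the x-axis with cos θ = 5/13, sin θ = -12/13: (0, -2, 2) → (0, 14/13, 34/13)
T2 translate by (2, -3, -2): (0, 14/13, 34/13) → (2, -25/13, 8/13)

T(p) = (2, -25/13, 8/13)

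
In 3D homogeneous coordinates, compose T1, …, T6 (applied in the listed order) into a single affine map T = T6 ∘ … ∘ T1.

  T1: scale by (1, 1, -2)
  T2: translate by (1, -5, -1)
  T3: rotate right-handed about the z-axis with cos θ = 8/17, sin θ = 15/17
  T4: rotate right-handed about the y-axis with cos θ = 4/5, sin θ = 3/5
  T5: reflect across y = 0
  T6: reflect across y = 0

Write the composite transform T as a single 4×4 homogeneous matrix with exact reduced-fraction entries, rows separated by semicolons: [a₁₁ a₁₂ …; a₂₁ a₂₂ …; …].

T1 = [1 0 0 0; 0 1 0 0; 0 0 -2 0; 0 0 0 1]
T2·T1 = [1 0 0 1; 0 1 0 -5; 0 0 -2 -1; 0 0 0 1]
T3·…·T1 = [8/17 -15/17 0 83/17; 15/17 8/17 0 -25/17; 0 0 -2 -1; 0 0 0 1]
T4·…·T1 = [32/85 -12/17 -6/5 281/85; 15/17 8/17 0 -25/17; -24/85 9/17 -8/5 -317/85; 0 0 0 1]
T5·…·T1 = [32/85 -12/17 -6/5 281/85; -15/17 -8/17 0 25/17; -24/85 9/17 -8/5 -317/85; 0 0 0 1]
T6·…·T1 = [32/85 -12/17 -6/5 281/85; 15/17 8/17 0 -25/17; -24/85 9/17 -8/5 -317/85; 0 0 0 1]

T = [32/85 -12/17 -6/5 281/85; 15/17 8/17 0 -25/17; -24/85 9/17 -8/5 -317/85; 0 0 0 1]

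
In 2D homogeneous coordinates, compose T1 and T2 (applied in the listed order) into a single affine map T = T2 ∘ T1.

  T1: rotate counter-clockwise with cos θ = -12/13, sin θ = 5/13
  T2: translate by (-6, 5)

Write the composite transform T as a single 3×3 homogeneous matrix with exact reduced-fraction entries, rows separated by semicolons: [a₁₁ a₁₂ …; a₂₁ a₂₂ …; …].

T1 = [-12/13 -5/13 0; 5/13 -12/13 0; 0 0 1]
T2·T1 = [-12/13 -5/13 -6; 5/13 -12/13 5; 0 0 1]

T = [-12/13 -5/13 -6; 5/13 -12/13 5; 0 0 1]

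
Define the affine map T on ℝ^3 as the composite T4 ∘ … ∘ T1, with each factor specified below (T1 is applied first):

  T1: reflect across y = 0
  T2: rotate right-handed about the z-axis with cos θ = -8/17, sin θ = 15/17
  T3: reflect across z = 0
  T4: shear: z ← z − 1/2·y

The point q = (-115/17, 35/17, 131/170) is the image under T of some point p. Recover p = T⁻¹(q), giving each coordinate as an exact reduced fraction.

T1 = [1 0 0 0; 0 -1 0 0; 0 0 1 0; 0 0 0 1]
T2·T1 = [-8/17 15/17 0 0; 15/17 8/17 0 0; 0 0 1 0; 0 0 0 1]
T3·…·T1 = [-8/17 15/17 0 0; 15/17 8/17 0 0; 0 0 -1 0; 0 0 0 1]
T4·…·T1 = [-8/17 15/17 0 0; 15/17 8/17 0 0; -15/34 -4/17 -1 0; 0 0 0 1]
det M = 1; M⁻¹ = [-8/17 15/17 0 0; 15/17 8/17 0 0; 0 -1/2 -1 0; 0 0 0 1]
M⁻¹ · (-115/17, 35/17, 131/170)ᵀ = (5, -5, -9/5)ᵀ

p = (5, -5, -9/5)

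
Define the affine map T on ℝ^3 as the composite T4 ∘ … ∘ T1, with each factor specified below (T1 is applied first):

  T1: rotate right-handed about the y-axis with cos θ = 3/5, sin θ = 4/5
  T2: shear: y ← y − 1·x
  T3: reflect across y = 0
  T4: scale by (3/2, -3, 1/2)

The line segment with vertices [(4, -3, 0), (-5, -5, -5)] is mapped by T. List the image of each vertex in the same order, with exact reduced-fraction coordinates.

image vertices: (18/5, -81/5, -8/5), (-21/2, 6, 1/2)

T1 rotate right-handed about the y-axis with cos θ = 3/5, sin θ = 4/5: (4, -3, 0) → (12/5, -3, -16/5); (-5, -5, -5) → (-7, -5, 1)
T2 shear: y ← y − 1·x: (12/5, -3, -16/5) → (12/5, -27/5, -16/5); (-7, -5, 1) → (-7, 2, 1)
T3 reflect across y = 0: (12/5, -27/5, -16/5) → (12/5, 27/5, -16/5); (-7, 2, 1) → (-7, -2, 1)
T4 scale by (3/2, -3, 1/2): (12/5, 27/5, -16/5) → (18/5, -81/5, -8/5); (-7, -2, 1) → (-21/2, 6, 1/2)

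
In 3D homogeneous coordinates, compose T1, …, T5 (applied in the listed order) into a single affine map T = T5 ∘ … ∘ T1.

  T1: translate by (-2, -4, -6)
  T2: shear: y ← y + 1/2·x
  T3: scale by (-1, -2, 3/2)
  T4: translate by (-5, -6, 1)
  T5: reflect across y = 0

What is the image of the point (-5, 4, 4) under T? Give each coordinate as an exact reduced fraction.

T(p) = (2, -1, -2)

T1 translate by (-2, -4, -6): (-5, 4, 4) → (-7, 0, -2)
T2 shear: y ← y + 1/2·x: (-7, 0, -2) → (-7, -7/2, -2)
T3 scale by (-1, -2, 3/2): (-7, -7/2, -2) → (7, 7, -3)
T4 translate by (-5, -6, 1): (7, 7, -3) → (2, 1, -2)
T5 reflect across y = 0: (2, 1, -2) → (2, -1, -2)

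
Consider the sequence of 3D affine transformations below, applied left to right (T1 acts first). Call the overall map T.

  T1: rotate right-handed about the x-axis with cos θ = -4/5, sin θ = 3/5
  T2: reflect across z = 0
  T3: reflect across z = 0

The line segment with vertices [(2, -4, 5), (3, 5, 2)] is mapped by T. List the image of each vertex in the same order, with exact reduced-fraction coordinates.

T1 rotate right-handed about the x-axis with cos θ = -4/5, sin θ = 3/5: (2, -4, 5) → (2, 1/5, -32/5); (3, 5, 2) → (3, -26/5, 7/5)
T2 reflect across z = 0: (2, 1/5, -32/5) → (2, 1/5, 32/5); (3, -26/5, 7/5) → (3, -26/5, -7/5)
T3 reflect across z = 0: (2, 1/5, 32/5) → (2, 1/5, -32/5); (3, -26/5, -7/5) → (3, -26/5, 7/5)

image vertices: (2, 1/5, -32/5), (3, -26/5, 7/5)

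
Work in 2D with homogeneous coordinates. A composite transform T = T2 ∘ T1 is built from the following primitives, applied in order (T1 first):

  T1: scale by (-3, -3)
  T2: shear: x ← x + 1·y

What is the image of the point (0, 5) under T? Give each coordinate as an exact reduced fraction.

T1 scale by (-3, -3): (0, 5) → (0, -15)
T2 shear: x ← x + 1·y: (0, -15) → (-15, -15)

T(p) = (-15, -15)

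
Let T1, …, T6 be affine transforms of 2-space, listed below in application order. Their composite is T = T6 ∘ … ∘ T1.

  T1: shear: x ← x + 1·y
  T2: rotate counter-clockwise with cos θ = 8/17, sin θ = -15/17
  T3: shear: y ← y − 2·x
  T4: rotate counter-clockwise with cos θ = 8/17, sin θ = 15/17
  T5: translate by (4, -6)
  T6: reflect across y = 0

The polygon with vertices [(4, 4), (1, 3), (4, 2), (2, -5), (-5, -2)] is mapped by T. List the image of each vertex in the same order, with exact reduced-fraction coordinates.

T1 shear: x ← x + 1·y: (4, 4) → (8, 4); (1, 3) → (4, 3); (4, 2) → (6, 2); (2, -5) → (-3, -5); (-5, -2) → (-7, -2)
T2 rotate counter-clockwise with cos θ = 8/17, sin θ = -15/17: (8, 4) → (124/17, -88/17); (4, 3) → (77/17, -36/17); (6, 2) → (78/17, -74/17); (-3, -5) → (-99/17, 5/17); (-7, -2) → (-86/17, 89/17)
T3 shear: y ← y − 2·x: (124/17, -88/17) → (124/17, -336/17); (77/17, -36/17) → (77/17, -190/17); (78/17, -74/17) → (78/17, -230/17); (-99/17, 5/17) → (-99/17, 203/17); (-86/17, 89/17) → (-86/17, 261/17)
T4 rotate counter-clockwise with cos θ = 8/17, sin θ = 15/17: (124/17, -336/17) → (6032/289, -828/289); (77/17, -190/17) → (3466/289, -365/289); (78/17, -230/17) → (4074/289, -670/289); (-99/17, 203/17) → (-3837/289, 139/289); (-86/17, 261/17) → (-4603/289, 798/289)
T5 translate by (4, -6): (6032/289, -828/289) → (7188/289, -2562/289); (3466/289, -365/289) → (4622/289, -2099/289); (4074/289, -670/289) → (5230/289, -2404/289); (-3837/289, 139/289) → (-2681/289, -1595/289); (-4603/289, 798/289) → (-3447/289, -936/289)
T6 reflect across y = 0: (7188/289, -2562/289) → (7188/289, 2562/289); (4622/289, -2099/289) → (4622/289, 2099/289); (5230/289, -2404/289) → (5230/289, 2404/289); (-2681/289, -1595/289) → (-2681/289, 1595/289); (-3447/289, -936/289) → (-3447/289, 936/289)

image vertices: (7188/289, 2562/289), (4622/289, 2099/289), (5230/289, 2404/289), (-2681/289, 1595/289), (-3447/289, 936/289)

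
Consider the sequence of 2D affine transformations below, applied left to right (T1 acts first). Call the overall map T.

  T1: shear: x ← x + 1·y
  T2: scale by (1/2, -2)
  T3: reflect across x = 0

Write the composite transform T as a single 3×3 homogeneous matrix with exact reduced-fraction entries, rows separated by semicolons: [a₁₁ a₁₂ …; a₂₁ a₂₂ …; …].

T1 = [1 1 0; 0 1 0; 0 0 1]
T2·T1 = [1/2 1/2 0; 0 -2 0; 0 0 1]
T3·…·T1 = [-1/2 -1/2 0; 0 -2 0; 0 0 1]

T = [-1/2 -1/2 0; 0 -2 0; 0 0 1]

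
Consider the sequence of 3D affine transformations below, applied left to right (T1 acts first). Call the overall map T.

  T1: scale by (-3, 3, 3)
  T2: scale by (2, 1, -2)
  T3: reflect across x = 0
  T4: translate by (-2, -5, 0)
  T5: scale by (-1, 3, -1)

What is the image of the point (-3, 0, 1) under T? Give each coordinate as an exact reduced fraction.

T(p) = (20, -15, 6)

T1 scale by (-3, 3, 3): (-3, 0, 1) → (9, 0, 3)
T2 scale by (2, 1, -2): (9, 0, 3) → (18, 0, -6)
T3 reflect across x = 0: (18, 0, -6) → (-18, 0, -6)
T4 translate by (-2, -5, 0): (-18, 0, -6) → (-20, -5, -6)
T5 scale by (-1, 3, -1): (-20, -5, -6) → (20, -15, 6)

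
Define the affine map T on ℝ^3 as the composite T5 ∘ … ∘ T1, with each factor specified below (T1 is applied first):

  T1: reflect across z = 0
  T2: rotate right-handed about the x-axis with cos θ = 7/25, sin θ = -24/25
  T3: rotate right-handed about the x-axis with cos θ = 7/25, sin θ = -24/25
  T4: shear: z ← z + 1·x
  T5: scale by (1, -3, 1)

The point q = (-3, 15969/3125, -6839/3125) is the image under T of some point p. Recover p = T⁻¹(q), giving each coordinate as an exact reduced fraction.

T1 = [1 0 0 0; 0 1 0 0; 0 0 -1 0; 0 0 0 1]
T2·T1 = [1 0 0 0; 0 7/25 -24/25 0; 0 -24/25 -7/25 0; 0 0 0 1]
T3·…·T1 = [1 0 0 0; 0 -527/625 -336/625 0; 0 -336/625 527/625 0; 0 0 0 1]
T4·…·T1 = [1 0 0 0; 0 -527/625 -336/625 0; 1 -336/625 527/625 0; 0 0 0 1]
T5·…·T1 = [1 0 0 0; 0 1581/625 1008/625 0; 1 -336/625 527/625 0; 0 0 0 1]
det M = 3; M⁻¹ = [1 0 0 0; 336/625 527/1875 -336/625 0; -527/625 112/625 527/625 0; 0 0 0 1]
M⁻¹ · (-3, 15969/3125, -6839/3125)ᵀ = (-3, 1, 8/5)ᵀ

p = (-3, 1, 8/5)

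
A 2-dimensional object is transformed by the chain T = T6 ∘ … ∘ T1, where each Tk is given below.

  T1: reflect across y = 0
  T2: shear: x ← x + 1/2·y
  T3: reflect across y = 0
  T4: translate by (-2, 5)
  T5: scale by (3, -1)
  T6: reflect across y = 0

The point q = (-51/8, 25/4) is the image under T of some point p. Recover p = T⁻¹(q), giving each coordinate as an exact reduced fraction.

T1 = [1 0 0; 0 -1 0; 0 0 1]
T2·T1 = [1 -1/2 0; 0 -1 0; 0 0 1]
T3·…·T1 = [1 -1/2 0; 0 1 0; 0 0 1]
T4·…·T1 = [1 -1/2 -2; 0 1 5; 0 0 1]
T5·…·T1 = [3 -3/2 -6; 0 -1 -5; 0 0 1]
T6·…·T1 = [3 -3/2 -6; 0 1 5; 0 0 1]
det M = 3; M⁻¹ = [1/3 1/2 -1/2; 0 1 -5; 0 0 1]
M⁻¹ · (-51/8, 25/4)ᵀ = (1/2, 5/4)ᵀ

p = (1/2, 5/4)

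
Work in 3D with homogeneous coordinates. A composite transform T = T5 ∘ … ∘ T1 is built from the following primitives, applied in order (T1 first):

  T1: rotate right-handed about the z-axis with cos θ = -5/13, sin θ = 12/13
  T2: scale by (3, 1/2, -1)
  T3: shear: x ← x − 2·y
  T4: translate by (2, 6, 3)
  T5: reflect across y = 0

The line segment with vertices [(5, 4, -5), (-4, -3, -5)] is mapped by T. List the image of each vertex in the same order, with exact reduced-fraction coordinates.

T1 rotate right-handed about the z-axis with cos θ = -5/13, sin θ = 12/13: (5, 4, -5) → (-73/13, 40/13, -5); (-4, -3, -5) → (56/13, -33/13, -5)
T2 scale by (3, 1/2, -1): (-73/13, 40/13, -5) → (-219/13, 20/13, 5); (56/13, -33/13, -5) → (168/13, -33/26, 5)
T3 shear: x ← x − 2·y: (-219/13, 20/13, 5) → (-259/13, 20/13, 5); (168/13, -33/26, 5) → (201/13, -33/26, 5)
T4 translate by (2, 6, 3): (-259/13, 20/13, 5) → (-233/13, 98/13, 8); (201/13, -33/26, 5) → (227/13, 123/26, 8)
T5 reflect across y = 0: (-233/13, 98/13, 8) → (-233/13, -98/13, 8); (227/13, 123/26, 8) → (227/13, -123/26, 8)

image vertices: (-233/13, -98/13, 8), (227/13, -123/26, 8)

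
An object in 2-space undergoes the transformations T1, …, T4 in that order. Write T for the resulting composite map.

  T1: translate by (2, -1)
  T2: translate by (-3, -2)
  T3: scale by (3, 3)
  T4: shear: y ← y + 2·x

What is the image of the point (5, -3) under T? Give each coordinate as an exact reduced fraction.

T1 translate by (2, -1): (5, -3) → (7, -4)
T2 translate by (-3, -2): (7, -4) → (4, -6)
T3 scale by (3, 3): (4, -6) → (12, -18)
T4 shear: y ← y + 2·x: (12, -18) → (12, 6)

T(p) = (12, 6)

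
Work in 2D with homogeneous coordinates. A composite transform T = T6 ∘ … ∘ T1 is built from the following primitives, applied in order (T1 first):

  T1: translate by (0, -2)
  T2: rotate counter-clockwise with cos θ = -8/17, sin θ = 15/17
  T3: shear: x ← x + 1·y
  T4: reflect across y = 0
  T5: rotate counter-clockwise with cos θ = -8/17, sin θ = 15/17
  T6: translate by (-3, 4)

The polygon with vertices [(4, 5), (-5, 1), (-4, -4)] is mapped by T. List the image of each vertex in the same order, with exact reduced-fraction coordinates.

image vertices: (1/289, 829/289), (-1776/289, 440/289), (-1927/289, 2710/289)

T1 translate by (0, -2): (4, 5) → (4, 3); (-5, 1) → (-5, -1); (-4, -4) → (-4, -6)
T2 rotate counter-clockwise with cos θ = -8/17, sin θ = 15/17: (4, 3) → (-77/17, 36/17); (-5, -1) → (55/17, -67/17); (-4, -6) → (122/17, -12/17)
T3 shear: x ← x + 1·y: (-77/17, 36/17) → (-41/17, 36/17); (55/17, -67/17) → (-12/17, -67/17); (122/17, -12/17) → (110/17, -12/17)
T4 reflect across y = 0: (-41/17, 36/17) → (-41/17, -36/17); (-12/17, -67/17) → (-12/17, 67/17); (110/17, -12/17) → (110/17, 12/17)
T5 rotate counter-clockwise with cos θ = -8/17, sin θ = 15/17: (-41/17, -36/17) → (868/289, -327/289); (-12/17, 67/17) → (-909/289, -716/289); (110/17, 12/17) → (-1060/289, 1554/289)
T6 translate by (-3, 4): (868/289, -327/289) → (1/289, 829/289); (-909/289, -716/289) → (-1776/289, 440/289); (-1060/289, 1554/289) → (-1927/289, 2710/289)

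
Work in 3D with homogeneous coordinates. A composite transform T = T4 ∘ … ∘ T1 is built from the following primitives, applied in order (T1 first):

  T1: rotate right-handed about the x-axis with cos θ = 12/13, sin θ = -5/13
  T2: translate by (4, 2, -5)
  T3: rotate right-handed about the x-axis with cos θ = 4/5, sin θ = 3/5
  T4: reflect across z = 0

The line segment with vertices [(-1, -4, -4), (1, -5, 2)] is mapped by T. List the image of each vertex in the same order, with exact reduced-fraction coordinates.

T1 rotate right-handed about the x-axis with cos θ = 12/13, sin θ = -5/13: (-1, -4, -4) → (-1, -68/13, -28/13); (1, -5, 2) → (1, -50/13, 49/13)
T2 translate by (4, 2, -5): (-1, -68/13, -28/13) → (3, -42/13, -93/13); (1, -50/13, 49/13) → (5, -24/13, -16/13)
T3 rotate right-handed about the x-axis with cos θ = 4/5, sin θ = 3/5: (3, -42/13, -93/13) → (3, 111/65, -498/65); (5, -24/13, -16/13) → (5, -48/65, -136/65)
T4 reflect across z = 0: (3, 111/65, -498/65) → (3, 111/65, 498/65); (5, -48/65, -136/65) → (5, -48/65, 136/65)

image vertices: (3, 111/65, 498/65), (5, -48/65, 136/65)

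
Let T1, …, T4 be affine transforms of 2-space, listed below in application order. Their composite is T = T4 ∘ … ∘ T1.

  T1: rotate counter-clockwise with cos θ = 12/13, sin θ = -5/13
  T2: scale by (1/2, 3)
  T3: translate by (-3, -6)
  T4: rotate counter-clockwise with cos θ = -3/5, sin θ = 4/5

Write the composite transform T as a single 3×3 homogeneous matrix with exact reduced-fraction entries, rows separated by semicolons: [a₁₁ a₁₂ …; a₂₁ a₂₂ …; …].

T1 = [12/13 5/13 0; -5/13 12/13 0; 0 0 1]
T2·T1 = [6/13 5/26 0; -15/13 36/13 0; 0 0 1]
T3·…·T1 = [6/13 5/26 -3; -15/13 36/13 -6; 0 0 1]
T4·…·T1 = [42/65 -303/130 33/5; 69/65 -98/65 6/5; 0 0 1]

T = [42/65 -303/130 33/5; 69/65 -98/65 6/5; 0 0 1]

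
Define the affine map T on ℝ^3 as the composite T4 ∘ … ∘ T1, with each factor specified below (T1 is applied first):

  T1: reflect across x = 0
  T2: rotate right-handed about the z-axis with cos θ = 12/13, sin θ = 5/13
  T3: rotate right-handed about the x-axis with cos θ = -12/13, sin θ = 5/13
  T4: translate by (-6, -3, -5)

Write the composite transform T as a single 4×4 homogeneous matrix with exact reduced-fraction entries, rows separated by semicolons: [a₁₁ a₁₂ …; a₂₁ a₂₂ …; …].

T1 = [-1 0 0 0; 0 1 0 0; 0 0 1 0; 0 0 0 1]
T2·T1 = [-12/13 -5/13 0 0; -5/13 12/13 0 0; 0 0 1 0; 0 0 0 1]
T3·…·T1 = [-12/13 -5/13 0 0; 60/169 -144/169 -5/13 0; -25/169 60/169 -12/13 0; 0 0 0 1]
T4·…·T1 = [-12/13 -5/13 0 -6; 60/169 -144/169 -5/13 -3; -25/169 60/169 -12/13 -5; 0 0 0 1]

T = [-12/13 -5/13 0 -6; 60/169 -144/169 -5/13 -3; -25/169 60/169 -12/13 -5; 0 0 0 1]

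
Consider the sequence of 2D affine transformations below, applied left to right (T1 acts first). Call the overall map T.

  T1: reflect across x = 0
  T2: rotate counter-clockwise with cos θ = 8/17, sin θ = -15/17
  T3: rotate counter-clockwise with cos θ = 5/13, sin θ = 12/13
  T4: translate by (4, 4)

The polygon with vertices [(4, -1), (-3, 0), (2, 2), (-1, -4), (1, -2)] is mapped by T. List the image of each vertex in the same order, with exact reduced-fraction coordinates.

image vertices: (25/221, 580/221), (1544/221, 947/221), (402/221, 1282/221), (1188/221, 25/221), (706/221, 423/221)

T1 reflect across x = 0: (4, -1) → (-4, -1); (-3, 0) → (3, 0); (2, 2) → (-2, 2); (-1, -4) → (1, -4); (1, -2) → (-1, -2)
T2 rotate counter-clockwise with cos θ = 8/17, sin θ = -15/17: (-4, -1) → (-47/17, 52/17); (3, 0) → (24/17, -45/17); (-2, 2) → (14/17, 46/17); (1, -4) → (-52/17, -47/17); (-1, -2) → (-38/17, -1/17)
T3 rotate counter-clockwise with cos θ = 5/13, sin θ = 12/13: (-47/17, 52/17) → (-859/221, -304/221); (24/17, -45/17) → (660/221, 63/221); (14/17, 46/17) → (-482/221, 398/221); (-52/17, -47/17) → (304/221, -859/221); (-38/17, -1/17) → (-178/221, -461/221)
T4 translate by (4, 4): (-859/221, -304/221) → (25/221, 580/221); (660/221, 63/221) → (1544/221, 947/221); (-482/221, 398/221) → (402/221, 1282/221); (304/221, -859/221) → (1188/221, 25/221); (-178/221, -461/221) → (706/221, 423/221)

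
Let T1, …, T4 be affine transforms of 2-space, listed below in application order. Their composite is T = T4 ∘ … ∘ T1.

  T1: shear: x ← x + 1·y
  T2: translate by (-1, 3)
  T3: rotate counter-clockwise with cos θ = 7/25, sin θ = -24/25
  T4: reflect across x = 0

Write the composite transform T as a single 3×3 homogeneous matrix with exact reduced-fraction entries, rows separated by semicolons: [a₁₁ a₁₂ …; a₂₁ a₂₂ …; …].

T1 = [1 1 0; 0 1 0; 0 0 1]
T2·T1 = [1 1 -1; 0 1 3; 0 0 1]
T3·…·T1 = [7/25 31/25 13/5; -24/25 -17/25 9/5; 0 0 1]
T4·…·T1 = [-7/25 -31/25 -13/5; -24/25 -17/25 9/5; 0 0 1]

T = [-7/25 -31/25 -13/5; -24/25 -17/25 9/5; 0 0 1]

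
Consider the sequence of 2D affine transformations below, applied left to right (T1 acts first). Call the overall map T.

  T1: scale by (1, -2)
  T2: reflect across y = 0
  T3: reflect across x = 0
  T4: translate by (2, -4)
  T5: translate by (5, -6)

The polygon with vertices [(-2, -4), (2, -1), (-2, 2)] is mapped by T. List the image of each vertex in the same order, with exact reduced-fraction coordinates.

T1 scale by (1, -2): (-2, -4) → (-2, 8); (2, -1) → (2, 2); (-2, 2) → (-2, -4)
T2 reflect across y = 0: (-2, 8) → (-2, -8); (2, 2) → (2, -2); (-2, -4) → (-2, 4)
T3 reflect across x = 0: (-2, -8) → (2, -8); (2, -2) → (-2, -2); (-2, 4) → (2, 4)
T4 translate by (2, -4): (2, -8) → (4, -12); (-2, -2) → (0, -6); (2, 4) → (4, 0)
T5 translate by (5, -6): (4, -12) → (9, -18); (0, -6) → (5, -12); (4, 0) → (9, -6)

image vertices: (9, -18), (5, -12), (9, -6)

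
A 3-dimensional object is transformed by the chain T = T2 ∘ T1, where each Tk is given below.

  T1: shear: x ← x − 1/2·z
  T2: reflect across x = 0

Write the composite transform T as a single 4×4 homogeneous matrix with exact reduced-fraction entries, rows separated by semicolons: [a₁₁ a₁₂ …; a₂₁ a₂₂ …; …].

T1 = [1 0 -1/2 0; 0 1 0 0; 0 0 1 0; 0 0 0 1]
T2·T1 = [-1 0 1/2 0; 0 1 0 0; 0 0 1 0; 0 0 0 1]

T = [-1 0 1/2 0; 0 1 0 0; 0 0 1 0; 0 0 0 1]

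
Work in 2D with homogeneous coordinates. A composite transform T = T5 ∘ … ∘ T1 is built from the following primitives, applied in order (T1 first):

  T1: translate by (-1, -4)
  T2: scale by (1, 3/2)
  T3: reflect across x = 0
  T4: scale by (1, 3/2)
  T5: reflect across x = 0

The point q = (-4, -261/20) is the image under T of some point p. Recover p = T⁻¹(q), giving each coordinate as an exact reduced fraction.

p = (-3, -9/5)

T1 = [1 0 -1; 0 1 -4; 0 0 1]
T2·T1 = [1 0 -1; 0 3/2 -6; 0 0 1]
T3·…·T1 = [-1 0 1; 0 3/2 -6; 0 0 1]
T4·…·T1 = [-1 0 1; 0 9/4 -9; 0 0 1]
T5·…·T1 = [1 0 -1; 0 9/4 -9; 0 0 1]
det M = 9/4; M⁻¹ = [1 0 1; 0 4/9 4; 0 0 1]
M⁻¹ · (-4, -261/20)ᵀ = (-3, -9/5)ᵀ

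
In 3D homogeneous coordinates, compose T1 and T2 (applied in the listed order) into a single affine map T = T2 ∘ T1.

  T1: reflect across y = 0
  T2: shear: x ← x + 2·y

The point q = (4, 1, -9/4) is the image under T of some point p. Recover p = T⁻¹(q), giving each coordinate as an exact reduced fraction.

T1 = [1 0 0 0; 0 -1 0 0; 0 0 1 0; 0 0 0 1]
T2·T1 = [1 -2 0 0; 0 -1 0 0; 0 0 1 0; 0 0 0 1]
det M = -1; M⁻¹ = [1 -2 0 0; 0 -1 0 0; 0 0 1 0; 0 0 0 1]
M⁻¹ · (4, 1, -9/4)ᵀ = (2, -1, -9/4)ᵀ

p = (2, -1, -9/4)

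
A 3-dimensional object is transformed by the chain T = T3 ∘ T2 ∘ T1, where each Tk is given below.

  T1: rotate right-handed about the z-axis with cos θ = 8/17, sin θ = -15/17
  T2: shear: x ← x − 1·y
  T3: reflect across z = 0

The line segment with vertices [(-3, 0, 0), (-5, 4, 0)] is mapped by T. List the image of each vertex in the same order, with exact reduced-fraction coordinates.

image vertices: (-69/17, 45/17, 0), (-87/17, 107/17, 0)

T1 rotate right-handed about the z-axis with cos θ = 8/17, sin θ = -15/17: (-3, 0, 0) → (-24/17, 45/17, 0); (-5, 4, 0) → (20/17, 107/17, 0)
T2 shear: x ← x − 1·y: (-24/17, 45/17, 0) → (-69/17, 45/17, 0); (20/17, 107/17, 0) → (-87/17, 107/17, 0)
T3 reflect across z = 0: (-69/17, 45/17, 0) → (-69/17, 45/17, 0); (-87/17, 107/17, 0) → (-87/17, 107/17, 0)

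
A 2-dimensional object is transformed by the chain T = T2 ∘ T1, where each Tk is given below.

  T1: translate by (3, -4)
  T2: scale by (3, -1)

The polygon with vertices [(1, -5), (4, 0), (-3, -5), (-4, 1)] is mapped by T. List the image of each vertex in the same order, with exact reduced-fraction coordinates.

T1 translate by (3, -4): (1, -5) → (4, -9); (4, 0) → (7, -4); (-3, -5) → (0, -9); (-4, 1) → (-1, -3)
T2 scale by (3, -1): (4, -9) → (12, 9); (7, -4) → (21, 4); (0, -9) → (0, 9); (-1, -3) → (-3, 3)

image vertices: (12, 9), (21, 4), (0, 9), (-3, 3)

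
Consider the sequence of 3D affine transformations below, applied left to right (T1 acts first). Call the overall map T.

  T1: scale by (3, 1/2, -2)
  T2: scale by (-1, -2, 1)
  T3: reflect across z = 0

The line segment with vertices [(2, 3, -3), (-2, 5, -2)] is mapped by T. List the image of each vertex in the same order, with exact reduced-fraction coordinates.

image vertices: (-6, -3, -6), (6, -5, -4)

T1 scale by (3, 1/2, -2): (2, 3, -3) → (6, 3/2, 6); (-2, 5, -2) → (-6, 5/2, 4)
T2 scale by (-1, -2, 1): (6, 3/2, 6) → (-6, -3, 6); (-6, 5/2, 4) → (6, -5, 4)
T3 reflect across z = 0: (-6, -3, 6) → (-6, -3, -6); (6, -5, 4) → (6, -5, -4)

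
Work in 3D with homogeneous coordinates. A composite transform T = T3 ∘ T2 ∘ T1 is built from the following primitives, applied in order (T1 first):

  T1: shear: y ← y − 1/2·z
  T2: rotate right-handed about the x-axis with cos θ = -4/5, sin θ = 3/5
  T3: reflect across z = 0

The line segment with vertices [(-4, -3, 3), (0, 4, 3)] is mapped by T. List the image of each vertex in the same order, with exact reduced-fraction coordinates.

T1 shear: y ← y − 1/2·z: (-4, -3, 3) → (-4, -9/2, 3); (0, 4, 3) → (0, 5/2, 3)
T2 rotate right-handed about the x-axis with cos θ = -4/5, sin θ = 3/5: (-4, -9/2, 3) → (-4, 9/5, -51/10); (0, 5/2, 3) → (0, -19/5, -9/10)
T3 reflect across z = 0: (-4, 9/5, -51/10) → (-4, 9/5, 51/10); (0, -19/5, -9/10) → (0, -19/5, 9/10)

image vertices: (-4, 9/5, 51/10), (0, -19/5, 9/10)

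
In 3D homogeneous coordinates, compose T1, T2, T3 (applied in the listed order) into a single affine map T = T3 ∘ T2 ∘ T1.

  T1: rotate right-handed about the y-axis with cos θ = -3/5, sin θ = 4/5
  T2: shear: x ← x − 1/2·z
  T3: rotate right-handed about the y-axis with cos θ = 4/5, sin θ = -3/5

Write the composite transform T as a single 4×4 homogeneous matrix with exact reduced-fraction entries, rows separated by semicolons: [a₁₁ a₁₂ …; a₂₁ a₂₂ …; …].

T = [8/25 0 31/25 0; 0 1 0 0; -19/25 0 9/50 0; 0 0 0 1]

T1 = [-3/5 0 4/5 0; 0 1 0 0; -4/5 0 -3/5 0; 0 0 0 1]
T2·T1 = [-1/5 0 11/10 0; 0 1 0 0; -4/5 0 -3/5 0; 0 0 0 1]
T3·…·T1 = [8/25 0 31/25 0; 0 1 0 0; -19/25 0 9/50 0; 0 0 0 1]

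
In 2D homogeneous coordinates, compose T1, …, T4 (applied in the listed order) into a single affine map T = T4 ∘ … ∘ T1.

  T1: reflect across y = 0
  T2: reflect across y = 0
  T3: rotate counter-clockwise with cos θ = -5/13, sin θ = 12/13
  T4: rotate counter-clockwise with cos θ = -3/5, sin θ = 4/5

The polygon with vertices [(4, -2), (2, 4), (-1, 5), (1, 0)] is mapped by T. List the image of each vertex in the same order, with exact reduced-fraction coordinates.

image vertices: (-244/65, -158/65), (158/65, -244/65), (313/65, -109/65), (-33/65, -56/65)

T1 reflect across y = 0: (4, -2) → (4, 2); (2, 4) → (2, -4); (-1, 5) → (-1, -5); (1, 0) → (1, 0)
T2 reflect across y = 0: (4, 2) → (4, -2); (2, -4) → (2, 4); (-1, -5) → (-1, 5); (1, 0) → (1, 0)
T3 rotate counter-clockwise with cos θ = -5/13, sin θ = 12/13: (4, -2) → (4/13, 58/13); (2, 4) → (-58/13, 4/13); (-1, 5) → (-55/13, -37/13); (1, 0) → (-5/13, 12/13)
T4 rotate counter-clockwise with cos θ = -3/5, sin θ = 4/5: (4/13, 58/13) → (-244/65, -158/65); (-58/13, 4/13) → (158/65, -244/65); (-55/13, -37/13) → (313/65, -109/65); (-5/13, 12/13) → (-33/65, -56/65)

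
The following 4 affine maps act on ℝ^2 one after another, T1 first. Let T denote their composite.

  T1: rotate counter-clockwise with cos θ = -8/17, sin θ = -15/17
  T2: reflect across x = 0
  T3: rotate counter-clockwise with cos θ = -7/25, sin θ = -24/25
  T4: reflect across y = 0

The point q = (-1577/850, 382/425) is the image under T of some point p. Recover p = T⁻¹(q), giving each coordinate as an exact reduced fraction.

T1 = [-8/17 15/17 0; -15/17 -8/17 0; 0 0 1]
T2·T1 = [8/17 -15/17 0; -15/17 -8/17 0; 0 0 1]
T3·…·T1 = [-416/425 -87/425 0; -87/425 416/425 0; 0 0 1]
T4·…·T1 = [-416/425 -87/425 0; 87/425 -416/425 0; 0 0 1]
det M = 1; M⁻¹ = [-416/425 87/425 0; -87/425 -416/425 0; 0 0 1]
M⁻¹ · (-1577/850, 382/425)ᵀ = (2, -1/2)ᵀ

p = (2, -1/2)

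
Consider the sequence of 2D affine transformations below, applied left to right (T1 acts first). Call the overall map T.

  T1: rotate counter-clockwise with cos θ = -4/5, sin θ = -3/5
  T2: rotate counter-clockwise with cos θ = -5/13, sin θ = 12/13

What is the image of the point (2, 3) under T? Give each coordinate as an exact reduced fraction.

T1 rotate counter-clockwise with cos θ = -4/5, sin θ = -3/5: (2, 3) → (1/5, -18/5)
T2 rotate counter-clockwise with cos θ = -5/13, sin θ = 12/13: (1/5, -18/5) → (211/65, 102/65)

T(p) = (211/65, 102/65)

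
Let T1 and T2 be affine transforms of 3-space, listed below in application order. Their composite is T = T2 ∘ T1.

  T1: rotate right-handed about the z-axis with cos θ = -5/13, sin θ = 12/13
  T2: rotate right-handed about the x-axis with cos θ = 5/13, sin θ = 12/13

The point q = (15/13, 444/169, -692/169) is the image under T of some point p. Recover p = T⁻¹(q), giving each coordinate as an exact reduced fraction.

T1 = [-5/13 -12/13 0 0; 12/13 -5/13 0 0; 0 0 1 0; 0 0 0 1]
T2·T1 = [-5/13 -12/13 0 0; 60/169 -25/169 -12/13 0; 144/169 -60/169 5/13 0; 0 0 0 1]
det M = 1; M⁻¹ = [-5/13 60/169 144/169 0; -12/13 -25/169 -60/169 0; 0 -12/13 5/13 0; 0 0 0 1]
M⁻¹ · (15/13, 444/169, -692/169)ᵀ = (-3, 0, -4)ᵀ

p = (-3, 0, -4)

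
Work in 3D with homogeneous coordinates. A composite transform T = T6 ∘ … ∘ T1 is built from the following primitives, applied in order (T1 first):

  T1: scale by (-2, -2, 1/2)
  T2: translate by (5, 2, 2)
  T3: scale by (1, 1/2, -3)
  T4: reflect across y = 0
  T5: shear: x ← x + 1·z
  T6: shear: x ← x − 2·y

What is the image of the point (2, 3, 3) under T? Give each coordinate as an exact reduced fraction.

T(p) = (-27/2, 2, -21/2)

T1 scale by (-2, -2, 1/2): (2, 3, 3) → (-4, -6, 3/2)
T2 translate by (5, 2, 2): (-4, -6, 3/2) → (1, -4, 7/2)
T3 scale by (1, 1/2, -3): (1, -4, 7/2) → (1, -2, -21/2)
T4 reflect across y = 0: (1, -2, -21/2) → (1, 2, -21/2)
T5 shear: x ← x + 1·z: (1, 2, -21/2) → (-19/2, 2, -21/2)
T6 shear: x ← x − 2·y: (-19/2, 2, -21/2) → (-27/2, 2, -21/2)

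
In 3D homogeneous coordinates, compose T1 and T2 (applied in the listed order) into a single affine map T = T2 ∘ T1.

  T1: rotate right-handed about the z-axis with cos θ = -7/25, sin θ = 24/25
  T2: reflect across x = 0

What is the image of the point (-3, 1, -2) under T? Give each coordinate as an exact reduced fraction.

T1 rotate right-handed about the z-axis with cos θ = -7/25, sin θ = 24/25: (-3, 1, -2) → (-3/25, -79/25, -2)
T2 reflect across x = 0: (-3/25, -79/25, -2) → (3/25, -79/25, -2)

T(p) = (3/25, -79/25, -2)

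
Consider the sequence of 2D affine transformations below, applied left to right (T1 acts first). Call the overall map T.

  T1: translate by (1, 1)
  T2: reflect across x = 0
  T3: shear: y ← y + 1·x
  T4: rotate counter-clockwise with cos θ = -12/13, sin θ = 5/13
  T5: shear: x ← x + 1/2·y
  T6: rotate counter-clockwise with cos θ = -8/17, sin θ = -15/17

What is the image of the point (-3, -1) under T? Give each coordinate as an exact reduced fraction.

T(p) = (118/221, 727/221)

T1 translate by (1, 1): (-3, -1) → (-2, 0)
T2 reflect across x = 0: (-2, 0) → (2, 0)
T3 shear: y ← y + 1·x: (2, 0) → (2, 2)
T4 rotate counter-clockwise with cos θ = -12/13, sin θ = 5/13: (2, 2) → (-34/13, -14/13)
T5 shear: x ← x + 1/2·y: (-34/13, -14/13) → (-41/13, -14/13)
T6 rotate counter-clockwise with cos θ = -8/17, sin θ = -15/17: (-41/13, -14/13) → (118/221, 727/221)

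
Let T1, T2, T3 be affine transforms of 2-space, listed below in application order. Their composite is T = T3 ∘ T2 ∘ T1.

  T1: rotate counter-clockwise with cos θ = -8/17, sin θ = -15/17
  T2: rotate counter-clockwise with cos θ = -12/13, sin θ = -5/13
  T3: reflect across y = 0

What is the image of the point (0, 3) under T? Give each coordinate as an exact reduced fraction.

T(p) = (-660/221, -63/221)

T1 rotate counter-clockwise with cos θ = -8/17, sin θ = -15/17: (0, 3) → (45/17, -24/17)
T2 rotate counter-clockwise with cos θ = -12/13, sin θ = -5/13: (45/17, -24/17) → (-660/221, 63/221)
T3 reflect across y = 0: (-660/221, 63/221) → (-660/221, -63/221)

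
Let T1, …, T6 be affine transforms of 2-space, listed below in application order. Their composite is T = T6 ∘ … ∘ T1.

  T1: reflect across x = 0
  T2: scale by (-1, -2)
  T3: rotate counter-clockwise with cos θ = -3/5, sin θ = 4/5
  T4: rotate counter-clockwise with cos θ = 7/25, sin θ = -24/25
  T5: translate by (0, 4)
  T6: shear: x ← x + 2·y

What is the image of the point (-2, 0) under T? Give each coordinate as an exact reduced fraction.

T1 reflect across x = 0: (-2, 0) → (2, 0)
T2 scale by (-1, -2): (2, 0) → (-2, 0)
T3 rotate counter-clockwise with cos θ = -3/5, sin θ = 4/5: (-2, 0) → (6/5, -8/5)
T4 rotate counter-clockwise with cos θ = 7/25, sin θ = -24/25: (6/5, -8/5) → (-6/5, -8/5)
T5 translate by (0, 4): (-6/5, -8/5) → (-6/5, 12/5)
T6 shear: x ← x + 2·y: (-6/5, 12/5) → (18/5, 12/5)

T(p) = (18/5, 12/5)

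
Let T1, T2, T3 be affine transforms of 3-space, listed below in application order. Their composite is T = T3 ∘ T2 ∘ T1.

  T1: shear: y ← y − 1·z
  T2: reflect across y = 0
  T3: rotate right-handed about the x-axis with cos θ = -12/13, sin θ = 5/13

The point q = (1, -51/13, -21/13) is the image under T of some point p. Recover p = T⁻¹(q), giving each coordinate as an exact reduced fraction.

T1 = [1 0 0 0; 0 1 -1 0; 0 0 1 0; 0 0 0 1]
T2·T1 = [1 0 0 0; 0 -1 1 0; 0 0 1 0; 0 0 0 1]
T3·…·T1 = [1 0 0 0; 0 12/13 -17/13 0; 0 -5/13 -7/13 0; 0 0 0 1]
det M = -1; M⁻¹ = [1 0 0 0; 0 7/13 -17/13 0; 0 -5/13 -12/13 0; 0 0 0 1]
M⁻¹ · (1, -51/13, -21/13)ᵀ = (1, 0, 3)ᵀ

p = (1, 0, 3)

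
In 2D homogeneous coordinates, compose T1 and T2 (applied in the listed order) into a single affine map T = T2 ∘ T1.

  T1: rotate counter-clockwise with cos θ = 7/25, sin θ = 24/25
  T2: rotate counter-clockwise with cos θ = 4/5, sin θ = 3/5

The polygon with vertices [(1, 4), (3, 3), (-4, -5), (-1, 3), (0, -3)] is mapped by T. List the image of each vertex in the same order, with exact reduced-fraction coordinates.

T1 rotate counter-clockwise with cos θ = 7/25, sin θ = 24/25: (1, 4) → (-89/25, 52/25); (3, 3) → (-51/25, 93/25); (-4, -5) → (92/25, -131/25); (-1, 3) → (-79/25, -3/25); (0, -3) → (72/25, -21/25)
T2 rotate counter-clockwise with cos θ = 4/5, sin θ = 3/5: (-89/25, 52/25) → (-512/125, -59/125); (-51/25, 93/25) → (-483/125, 219/125); (92/25, -131/25) → (761/125, -248/125); (-79/25, -3/25) → (-307/125, -249/125); (72/25, -21/25) → (351/125, 132/125)

image vertices: (-512/125, -59/125), (-483/125, 219/125), (761/125, -248/125), (-307/125, -249/125), (351/125, 132/125)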